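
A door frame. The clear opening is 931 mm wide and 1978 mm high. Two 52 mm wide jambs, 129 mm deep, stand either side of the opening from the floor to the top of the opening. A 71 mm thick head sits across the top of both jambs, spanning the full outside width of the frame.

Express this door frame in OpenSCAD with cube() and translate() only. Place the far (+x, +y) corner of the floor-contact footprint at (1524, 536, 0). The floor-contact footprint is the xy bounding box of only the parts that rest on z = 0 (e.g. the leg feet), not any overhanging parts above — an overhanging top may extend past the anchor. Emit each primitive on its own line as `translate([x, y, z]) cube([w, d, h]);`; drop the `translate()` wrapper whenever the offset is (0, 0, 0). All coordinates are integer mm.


translate([489, 407, 0]) cube([52, 129, 1978]);
translate([1472, 407, 0]) cube([52, 129, 1978]);
translate([489, 407, 1978]) cube([1035, 129, 71]);


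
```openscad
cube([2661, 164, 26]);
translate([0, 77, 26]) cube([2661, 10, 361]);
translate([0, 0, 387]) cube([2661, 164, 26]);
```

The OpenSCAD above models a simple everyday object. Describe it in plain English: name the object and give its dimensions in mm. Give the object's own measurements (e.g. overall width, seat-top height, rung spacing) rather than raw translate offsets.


An I-beam lying along x, 2661 mm long. Overall section height 413 mm. Two flanges 164 mm wide (y) and 26 mm thick, one on the floor and one at the top; a web 10 mm thick runs between them, centred on the flange width.


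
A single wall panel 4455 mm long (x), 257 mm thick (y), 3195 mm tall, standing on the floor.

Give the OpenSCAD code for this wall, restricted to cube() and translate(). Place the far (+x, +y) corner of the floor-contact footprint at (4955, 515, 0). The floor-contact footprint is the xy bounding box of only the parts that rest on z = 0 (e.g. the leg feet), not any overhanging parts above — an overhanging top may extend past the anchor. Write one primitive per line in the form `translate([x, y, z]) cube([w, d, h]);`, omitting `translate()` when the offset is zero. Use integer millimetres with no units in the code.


translate([500, 258, 0]) cube([4455, 257, 3195]);


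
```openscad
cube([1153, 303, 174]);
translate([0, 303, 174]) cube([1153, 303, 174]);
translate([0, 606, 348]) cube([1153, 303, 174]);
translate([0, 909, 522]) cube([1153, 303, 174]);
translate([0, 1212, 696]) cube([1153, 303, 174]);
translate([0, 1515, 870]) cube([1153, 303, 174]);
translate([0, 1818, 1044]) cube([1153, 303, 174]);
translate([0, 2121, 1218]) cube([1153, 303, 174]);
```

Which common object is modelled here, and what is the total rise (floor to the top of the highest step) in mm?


A staircase. The total rise is 1392 mm.

8 identical blocks, each offset up and back from the previous — a staircase. Each step is 174 mm tall and there are 8 of them, so the total rise is 8 × 174 = 1392 mm.


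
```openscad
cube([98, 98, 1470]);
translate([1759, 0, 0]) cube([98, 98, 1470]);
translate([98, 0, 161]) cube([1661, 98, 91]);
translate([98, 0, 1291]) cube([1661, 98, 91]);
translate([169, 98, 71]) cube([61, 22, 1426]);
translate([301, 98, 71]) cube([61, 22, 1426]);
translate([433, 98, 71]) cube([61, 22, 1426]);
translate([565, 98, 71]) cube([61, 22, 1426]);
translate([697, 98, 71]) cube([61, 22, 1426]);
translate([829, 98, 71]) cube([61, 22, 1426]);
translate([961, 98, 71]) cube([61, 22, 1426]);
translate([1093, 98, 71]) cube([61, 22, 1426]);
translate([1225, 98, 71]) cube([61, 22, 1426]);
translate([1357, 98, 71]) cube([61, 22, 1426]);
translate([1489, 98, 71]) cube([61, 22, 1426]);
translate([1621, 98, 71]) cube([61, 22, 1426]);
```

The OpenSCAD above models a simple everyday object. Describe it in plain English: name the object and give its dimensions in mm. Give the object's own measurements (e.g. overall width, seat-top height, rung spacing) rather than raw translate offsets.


A fence section. Two 98×98 mm posts, 1470 mm tall, stand on the floor with a clear span of 1661 mm between their inner faces. Two horizontal rails of 98×91 mm section span the gap between the posts with their undersides at z = 161 mm and z = 1291 mm, flush with the posts' −y face. 12 pickets, each 61 mm wide, 22 mm thick and 1426 mm tall, are fixed to the +y face of the rails with their bottoms at z = 71 mm, spaced across the span with a 71 mm gap after the −x post and between neighbouring pickets, with 77 mm left before the +x post.


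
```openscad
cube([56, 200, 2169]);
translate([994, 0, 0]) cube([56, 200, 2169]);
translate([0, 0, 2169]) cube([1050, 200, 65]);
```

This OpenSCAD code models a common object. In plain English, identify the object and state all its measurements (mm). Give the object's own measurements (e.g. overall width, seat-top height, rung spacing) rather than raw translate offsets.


A door frame. The clear opening is 938 mm wide and 2169 mm high. Two 56 mm wide jambs, 200 mm deep, stand either side of the opening from the floor to the top of the opening. A 65 mm thick head sits across the top of both jambs, spanning the full outside width of the frame.


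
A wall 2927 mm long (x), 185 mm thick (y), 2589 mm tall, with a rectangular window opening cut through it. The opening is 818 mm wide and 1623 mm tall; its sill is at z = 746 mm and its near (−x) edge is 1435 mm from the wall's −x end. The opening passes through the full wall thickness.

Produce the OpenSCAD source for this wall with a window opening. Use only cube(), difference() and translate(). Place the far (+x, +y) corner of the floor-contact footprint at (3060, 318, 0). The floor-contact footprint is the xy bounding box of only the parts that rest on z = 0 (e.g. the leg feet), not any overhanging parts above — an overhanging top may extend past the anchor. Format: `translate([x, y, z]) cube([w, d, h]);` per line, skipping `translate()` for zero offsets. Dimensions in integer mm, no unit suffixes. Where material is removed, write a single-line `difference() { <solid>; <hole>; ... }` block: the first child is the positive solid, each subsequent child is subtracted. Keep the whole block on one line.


difference() { translate([133, 133, 0]) cube([2927, 185, 2589]); translate([1568, 133, 746]) cube([818, 185, 1623]); }


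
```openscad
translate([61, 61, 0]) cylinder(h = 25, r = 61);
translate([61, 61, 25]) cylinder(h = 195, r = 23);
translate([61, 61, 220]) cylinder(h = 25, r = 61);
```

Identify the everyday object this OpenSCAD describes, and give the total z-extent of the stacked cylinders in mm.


A spool. The overall height is 245 mm.

Three coaxial cylinders, large–small–large — a spool. Two 25 mm flanges and a 195 mm core give 25 + 195 + 25 = 245 mm.


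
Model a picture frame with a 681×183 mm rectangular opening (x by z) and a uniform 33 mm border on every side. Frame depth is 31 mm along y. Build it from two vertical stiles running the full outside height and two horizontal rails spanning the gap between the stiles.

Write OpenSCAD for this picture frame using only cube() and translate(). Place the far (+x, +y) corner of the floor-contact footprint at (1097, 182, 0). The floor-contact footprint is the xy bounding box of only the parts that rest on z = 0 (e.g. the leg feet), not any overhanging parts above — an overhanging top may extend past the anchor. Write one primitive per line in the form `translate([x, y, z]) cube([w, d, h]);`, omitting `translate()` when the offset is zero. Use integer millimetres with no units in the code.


translate([350, 151, 0]) cube([33, 31, 249]);
translate([1064, 151, 0]) cube([33, 31, 249]);
translate([383, 151, 0]) cube([681, 31, 33]);
translate([383, 151, 216]) cube([681, 31, 33]);


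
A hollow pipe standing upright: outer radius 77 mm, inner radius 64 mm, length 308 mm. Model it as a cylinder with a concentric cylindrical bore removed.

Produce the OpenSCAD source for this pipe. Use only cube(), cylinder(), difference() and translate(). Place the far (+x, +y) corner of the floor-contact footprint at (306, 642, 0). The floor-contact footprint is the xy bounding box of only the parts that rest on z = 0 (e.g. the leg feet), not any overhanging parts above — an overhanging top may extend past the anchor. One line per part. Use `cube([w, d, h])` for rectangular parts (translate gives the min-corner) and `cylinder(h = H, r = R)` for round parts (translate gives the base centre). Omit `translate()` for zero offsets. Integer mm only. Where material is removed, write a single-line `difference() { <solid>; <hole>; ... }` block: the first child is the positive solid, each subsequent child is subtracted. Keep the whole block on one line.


difference() { translate([229, 565, 0]) cylinder(h = 308, r = 77); translate([229, 565, 0]) cylinder(h = 308, r = 64); }


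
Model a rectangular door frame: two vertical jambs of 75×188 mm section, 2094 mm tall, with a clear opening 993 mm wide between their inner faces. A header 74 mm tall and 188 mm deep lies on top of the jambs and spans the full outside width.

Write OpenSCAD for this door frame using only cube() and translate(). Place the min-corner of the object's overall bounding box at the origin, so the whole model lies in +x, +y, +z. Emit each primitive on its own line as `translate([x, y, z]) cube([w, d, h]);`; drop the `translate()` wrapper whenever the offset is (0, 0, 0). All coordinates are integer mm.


cube([75, 188, 2094]);
translate([1068, 0, 0]) cube([75, 188, 2094]);
translate([0, 0, 2094]) cube([1143, 188, 74]);


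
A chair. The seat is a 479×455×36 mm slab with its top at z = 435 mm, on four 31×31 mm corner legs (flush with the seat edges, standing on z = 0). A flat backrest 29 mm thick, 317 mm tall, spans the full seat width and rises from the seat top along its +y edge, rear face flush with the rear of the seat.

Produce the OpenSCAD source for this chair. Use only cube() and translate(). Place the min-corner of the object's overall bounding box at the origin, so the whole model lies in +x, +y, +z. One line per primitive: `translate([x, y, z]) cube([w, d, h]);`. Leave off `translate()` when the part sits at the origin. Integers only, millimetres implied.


// leg_h = 435 - 36 = 399
translate([0, 0, 399]) cube([479, 455, 36]);
cube([31, 31, 399]);
translate([448, 0, 0]) cube([31, 31, 399]);
translate([0, 424, 0]) cube([31, 31, 399]);
translate([448, 424, 0]) cube([31, 31, 399]);
translate([0, 426, 435]) cube([479, 29, 317]);


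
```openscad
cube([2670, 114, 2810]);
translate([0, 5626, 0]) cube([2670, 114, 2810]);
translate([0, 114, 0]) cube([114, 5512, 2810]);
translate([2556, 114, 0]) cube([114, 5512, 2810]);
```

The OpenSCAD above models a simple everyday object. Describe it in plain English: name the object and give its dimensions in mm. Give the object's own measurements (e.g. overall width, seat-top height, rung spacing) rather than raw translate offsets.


The wall frame of a small rectangular building: four walls, each 2810 mm tall and 114 mm thick, enclosing a footprint 2670 mm (x) by 5740 mm (y) outside-to-outside, with no floor or roof. The front and back walls (the −y and +y sides) span the full width; the two side walls fit between them.


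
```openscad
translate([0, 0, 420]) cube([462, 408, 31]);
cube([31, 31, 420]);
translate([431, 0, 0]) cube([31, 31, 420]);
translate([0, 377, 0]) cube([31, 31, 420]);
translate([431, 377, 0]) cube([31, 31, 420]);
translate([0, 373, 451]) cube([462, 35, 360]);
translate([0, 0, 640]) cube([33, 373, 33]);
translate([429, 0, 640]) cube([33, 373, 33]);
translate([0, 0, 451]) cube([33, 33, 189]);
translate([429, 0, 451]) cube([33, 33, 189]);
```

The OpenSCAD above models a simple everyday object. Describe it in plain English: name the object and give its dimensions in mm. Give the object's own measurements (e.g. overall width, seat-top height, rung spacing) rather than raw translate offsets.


A chair. The seat is a 462×408×31 mm slab with its top at z = 451 mm, on four 31×31 mm corner legs (flush with the seat edges, standing on z = 0). A flat backrest 35 mm thick, 360 mm tall, spans the full seat width and rises from the seat top along its +y edge, rear face flush with the rear of the seat. Two armrests of 33×33 mm section run along each side from the seat's front edge to the front of the backrest, top faces 222 mm above the seat top and outer faces flush with the seat's x-edges; a 33×33 mm post under the front of each armrest stands on the seat at the front corner.


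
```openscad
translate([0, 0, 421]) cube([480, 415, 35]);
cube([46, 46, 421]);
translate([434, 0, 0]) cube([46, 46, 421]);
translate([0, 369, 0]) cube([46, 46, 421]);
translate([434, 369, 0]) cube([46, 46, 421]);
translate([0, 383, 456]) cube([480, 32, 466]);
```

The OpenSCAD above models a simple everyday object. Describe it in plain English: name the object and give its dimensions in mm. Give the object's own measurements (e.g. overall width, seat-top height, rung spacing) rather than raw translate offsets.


A chair. The seat is a 480×415×35 mm slab with its top at z = 456 mm, on four 46×46 mm corner legs (flush with the seat edges, standing on z = 0). A flat backrest 32 mm thick, 466 mm tall, spans the full seat width and rises from the seat top along its +y edge, rear face flush with the rear of the seat.


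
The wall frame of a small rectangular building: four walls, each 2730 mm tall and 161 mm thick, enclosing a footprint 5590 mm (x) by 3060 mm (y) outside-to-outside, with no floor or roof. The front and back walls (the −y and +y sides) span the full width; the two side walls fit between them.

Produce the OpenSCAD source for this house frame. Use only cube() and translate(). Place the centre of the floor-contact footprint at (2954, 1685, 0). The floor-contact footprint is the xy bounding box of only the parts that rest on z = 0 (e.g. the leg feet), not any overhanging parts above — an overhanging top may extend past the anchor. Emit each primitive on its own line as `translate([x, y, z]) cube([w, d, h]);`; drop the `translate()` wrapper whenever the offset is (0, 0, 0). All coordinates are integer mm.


translate([159, 155, 0]) cube([5590, 161, 2730]);
translate([159, 3054, 0]) cube([5590, 161, 2730]);
translate([159, 316, 0]) cube([161, 2738, 2730]);
translate([5588, 316, 0]) cube([161, 2738, 2730]);


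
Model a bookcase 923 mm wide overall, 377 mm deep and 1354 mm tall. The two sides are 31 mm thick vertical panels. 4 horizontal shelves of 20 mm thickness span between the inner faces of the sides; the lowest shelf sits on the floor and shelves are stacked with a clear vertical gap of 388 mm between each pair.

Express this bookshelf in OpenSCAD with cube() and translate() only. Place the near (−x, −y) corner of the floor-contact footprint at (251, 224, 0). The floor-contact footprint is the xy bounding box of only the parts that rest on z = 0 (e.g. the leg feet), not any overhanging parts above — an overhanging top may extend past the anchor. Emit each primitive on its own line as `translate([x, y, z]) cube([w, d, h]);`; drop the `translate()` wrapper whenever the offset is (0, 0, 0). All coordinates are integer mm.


translate([251, 224, 0]) cube([31, 377, 1354]);
translate([1143, 224, 0]) cube([31, 377, 1354]);
translate([282, 224, 0]) cube([861, 377, 20]);
translate([282, 224, 408]) cube([861, 377, 20]);
translate([282, 224, 816]) cube([861, 377, 20]);
translate([282, 224, 1224]) cube([861, 377, 20]);


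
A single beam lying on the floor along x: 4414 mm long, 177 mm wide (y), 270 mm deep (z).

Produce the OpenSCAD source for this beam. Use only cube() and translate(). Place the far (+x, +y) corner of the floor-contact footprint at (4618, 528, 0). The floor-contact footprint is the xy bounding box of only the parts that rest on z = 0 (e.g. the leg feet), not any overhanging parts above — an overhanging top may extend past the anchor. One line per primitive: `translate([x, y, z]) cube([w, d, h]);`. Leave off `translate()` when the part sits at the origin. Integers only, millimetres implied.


translate([204, 351, 0]) cube([4414, 177, 270]);


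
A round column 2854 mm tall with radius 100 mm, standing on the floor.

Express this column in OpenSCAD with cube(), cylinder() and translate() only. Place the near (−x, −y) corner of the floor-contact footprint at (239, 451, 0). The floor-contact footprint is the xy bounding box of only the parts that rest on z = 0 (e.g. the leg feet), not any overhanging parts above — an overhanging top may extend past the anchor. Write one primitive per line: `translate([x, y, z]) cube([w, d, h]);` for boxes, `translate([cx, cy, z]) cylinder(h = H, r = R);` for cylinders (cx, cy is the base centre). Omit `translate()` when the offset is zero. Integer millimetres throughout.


translate([339, 551, 0]) cylinder(h = 2854, r = 100);


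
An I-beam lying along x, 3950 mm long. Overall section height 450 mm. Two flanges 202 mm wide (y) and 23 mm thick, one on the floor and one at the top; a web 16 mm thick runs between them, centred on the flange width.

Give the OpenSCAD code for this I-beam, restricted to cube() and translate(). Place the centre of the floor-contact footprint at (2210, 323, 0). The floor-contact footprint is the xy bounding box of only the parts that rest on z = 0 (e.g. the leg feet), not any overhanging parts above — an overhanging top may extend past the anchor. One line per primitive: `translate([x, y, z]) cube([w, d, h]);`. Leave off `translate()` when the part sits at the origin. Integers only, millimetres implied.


translate([235, 222, 0]) cube([3950, 202, 23]);
translate([235, 315, 23]) cube([3950, 16, 404]);
translate([235, 222, 427]) cube([3950, 202, 23]);


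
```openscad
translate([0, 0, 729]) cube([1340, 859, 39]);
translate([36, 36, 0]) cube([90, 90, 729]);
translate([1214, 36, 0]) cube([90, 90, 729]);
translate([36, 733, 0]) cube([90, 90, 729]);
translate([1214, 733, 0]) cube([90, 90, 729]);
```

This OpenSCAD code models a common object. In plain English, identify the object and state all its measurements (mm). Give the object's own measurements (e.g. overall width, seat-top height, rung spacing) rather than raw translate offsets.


A rectangular dining table. The top is 1340×859×39 mm with its upper surface at z = 768 mm. It stands on four 90×90 mm square legs, each inset 36 mm from the nearest pair of top edges, running from the floor to the underside of the top.


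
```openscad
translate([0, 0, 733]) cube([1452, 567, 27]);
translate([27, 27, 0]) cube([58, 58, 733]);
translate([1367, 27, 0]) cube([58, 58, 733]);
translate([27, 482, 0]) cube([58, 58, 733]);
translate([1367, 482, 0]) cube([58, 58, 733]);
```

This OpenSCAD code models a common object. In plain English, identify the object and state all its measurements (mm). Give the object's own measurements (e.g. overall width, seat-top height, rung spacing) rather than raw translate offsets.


A table: top 1452 mm (x) × 567 mm (y), 27 mm thick, upper face at z = 760 mm, on four 58×58 mm square legs, each inset 27 mm from the nearest pair of top edges from z = 0 to the bottom of the top.


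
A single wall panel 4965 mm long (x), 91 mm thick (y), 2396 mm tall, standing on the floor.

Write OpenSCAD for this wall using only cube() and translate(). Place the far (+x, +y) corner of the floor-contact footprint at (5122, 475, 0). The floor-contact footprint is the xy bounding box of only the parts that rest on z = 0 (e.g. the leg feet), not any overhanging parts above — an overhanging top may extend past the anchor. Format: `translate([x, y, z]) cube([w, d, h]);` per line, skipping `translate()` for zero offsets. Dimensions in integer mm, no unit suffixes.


translate([157, 384, 0]) cube([4965, 91, 2396]);


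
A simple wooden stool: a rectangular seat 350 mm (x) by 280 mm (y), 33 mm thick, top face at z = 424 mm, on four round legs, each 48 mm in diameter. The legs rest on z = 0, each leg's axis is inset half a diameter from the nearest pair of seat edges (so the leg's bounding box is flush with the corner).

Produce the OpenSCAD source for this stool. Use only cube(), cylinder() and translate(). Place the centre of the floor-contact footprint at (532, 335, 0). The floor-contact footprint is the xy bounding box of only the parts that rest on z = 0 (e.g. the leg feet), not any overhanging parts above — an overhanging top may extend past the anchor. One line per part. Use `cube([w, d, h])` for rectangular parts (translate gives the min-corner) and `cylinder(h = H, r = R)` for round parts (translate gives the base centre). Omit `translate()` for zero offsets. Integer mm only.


// leg_h = 424 - 33 = 391
translate([357, 195, 391]) cube([350, 280, 33]);
translate([381, 219, 0]) cylinder(h = 391, r = 24);
translate([683, 219, 0]) cylinder(h = 391, r = 24);
translate([381, 451, 0]) cylinder(h = 391, r = 24);
translate([683, 451, 0]) cylinder(h = 391, r = 24);


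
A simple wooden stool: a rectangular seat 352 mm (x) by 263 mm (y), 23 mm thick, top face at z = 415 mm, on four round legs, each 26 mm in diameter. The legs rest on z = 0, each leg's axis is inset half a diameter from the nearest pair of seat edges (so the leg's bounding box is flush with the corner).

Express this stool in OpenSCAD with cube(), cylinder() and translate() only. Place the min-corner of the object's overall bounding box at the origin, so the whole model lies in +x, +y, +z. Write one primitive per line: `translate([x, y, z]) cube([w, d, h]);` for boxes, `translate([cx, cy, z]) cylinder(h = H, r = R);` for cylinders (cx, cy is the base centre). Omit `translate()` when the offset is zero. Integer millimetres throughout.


// leg_h = 415 - 23 = 392
translate([0, 0, 392]) cube([352, 263, 23]);
translate([13, 13, 0]) cylinder(h = 392, r = 13);
translate([339, 13, 0]) cylinder(h = 392, r = 13);
translate([13, 250, 0]) cylinder(h = 392, r = 13);
translate([339, 250, 0]) cylinder(h = 392, r = 13);


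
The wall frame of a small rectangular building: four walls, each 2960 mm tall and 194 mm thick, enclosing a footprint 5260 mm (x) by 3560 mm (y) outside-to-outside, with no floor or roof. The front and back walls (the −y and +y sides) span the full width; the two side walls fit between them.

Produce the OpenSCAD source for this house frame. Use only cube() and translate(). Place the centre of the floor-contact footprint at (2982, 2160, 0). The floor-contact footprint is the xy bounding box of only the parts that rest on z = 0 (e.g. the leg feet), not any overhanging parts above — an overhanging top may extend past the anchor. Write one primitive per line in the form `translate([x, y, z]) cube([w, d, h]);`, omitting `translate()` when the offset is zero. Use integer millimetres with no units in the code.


translate([352, 380, 0]) cube([5260, 194, 2960]);
translate([352, 3746, 0]) cube([5260, 194, 2960]);
translate([352, 574, 0]) cube([194, 3172, 2960]);
translate([5418, 574, 0]) cube([194, 3172, 2960]);


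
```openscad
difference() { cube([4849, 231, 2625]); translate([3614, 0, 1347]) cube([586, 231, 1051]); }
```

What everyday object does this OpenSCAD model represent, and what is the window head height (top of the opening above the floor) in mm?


A wall with a window opening. The window head height is 2398 mm.

A wall with a rectangular opening subtracted — a window. Sill at z = 1347, opening 1051 mm tall, so the head is at 1347 + 1051 = 2398 mm.


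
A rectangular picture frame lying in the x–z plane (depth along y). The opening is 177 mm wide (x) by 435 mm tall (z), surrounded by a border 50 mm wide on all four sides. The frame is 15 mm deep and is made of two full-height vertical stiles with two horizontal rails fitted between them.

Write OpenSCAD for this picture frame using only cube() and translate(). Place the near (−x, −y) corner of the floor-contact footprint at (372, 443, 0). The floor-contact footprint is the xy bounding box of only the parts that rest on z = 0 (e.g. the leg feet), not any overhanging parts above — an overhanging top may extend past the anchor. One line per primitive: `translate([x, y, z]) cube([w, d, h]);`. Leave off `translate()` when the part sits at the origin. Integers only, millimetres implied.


translate([372, 443, 0]) cube([50, 15, 535]);
translate([599, 443, 0]) cube([50, 15, 535]);
translate([422, 443, 0]) cube([177, 15, 50]);
translate([422, 443, 485]) cube([177, 15, 50]);


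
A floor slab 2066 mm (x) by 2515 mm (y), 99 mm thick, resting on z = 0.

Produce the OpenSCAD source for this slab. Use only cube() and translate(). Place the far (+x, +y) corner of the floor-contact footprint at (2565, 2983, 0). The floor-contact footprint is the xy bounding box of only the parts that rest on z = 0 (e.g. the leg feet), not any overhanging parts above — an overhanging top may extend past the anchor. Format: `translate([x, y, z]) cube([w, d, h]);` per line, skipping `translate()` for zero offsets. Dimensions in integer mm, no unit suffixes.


translate([499, 468, 0]) cube([2066, 2515, 99]);


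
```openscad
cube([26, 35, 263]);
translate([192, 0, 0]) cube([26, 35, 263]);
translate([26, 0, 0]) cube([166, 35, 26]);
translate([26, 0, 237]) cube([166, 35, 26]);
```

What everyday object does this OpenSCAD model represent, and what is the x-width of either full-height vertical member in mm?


A picture frame. The border width is 26 mm.

Four thin pieces enclosing a rectangular opening — a picture frame. The two full-height stiles are 263 mm tall; the top rail sits at z = 237 and is 26 mm tall, so the border above the opening is 263 − 237 = 26 mm, matching the stile x-width.


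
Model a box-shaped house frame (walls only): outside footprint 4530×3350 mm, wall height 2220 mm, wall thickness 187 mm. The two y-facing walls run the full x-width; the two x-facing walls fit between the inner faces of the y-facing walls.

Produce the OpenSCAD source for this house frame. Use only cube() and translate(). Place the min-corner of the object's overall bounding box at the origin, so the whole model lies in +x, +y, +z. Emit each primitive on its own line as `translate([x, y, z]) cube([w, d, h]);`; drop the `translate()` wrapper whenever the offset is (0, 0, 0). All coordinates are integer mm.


cube([4530, 187, 2220]);
translate([0, 3163, 0]) cube([4530, 187, 2220]);
translate([0, 187, 0]) cube([187, 2976, 2220]);
translate([4343, 187, 0]) cube([187, 2976, 2220]);


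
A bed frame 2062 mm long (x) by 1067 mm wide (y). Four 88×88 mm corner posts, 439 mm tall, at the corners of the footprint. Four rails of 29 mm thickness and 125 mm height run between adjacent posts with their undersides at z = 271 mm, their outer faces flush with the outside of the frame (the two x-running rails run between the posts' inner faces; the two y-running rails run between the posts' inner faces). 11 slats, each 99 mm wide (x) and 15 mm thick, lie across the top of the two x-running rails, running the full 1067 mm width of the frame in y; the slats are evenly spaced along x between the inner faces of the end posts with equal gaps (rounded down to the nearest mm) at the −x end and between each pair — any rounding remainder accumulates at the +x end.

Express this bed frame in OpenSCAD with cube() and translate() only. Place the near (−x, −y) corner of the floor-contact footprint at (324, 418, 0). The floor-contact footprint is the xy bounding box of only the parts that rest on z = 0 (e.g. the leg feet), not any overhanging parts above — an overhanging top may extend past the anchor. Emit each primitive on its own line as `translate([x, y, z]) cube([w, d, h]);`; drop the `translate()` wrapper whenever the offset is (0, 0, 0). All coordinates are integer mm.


translate([324, 418, 0]) cube([88, 88, 439]);
translate([324, 1397, 0]) cube([88, 88, 439]);
translate([2298, 418, 0]) cube([88, 88, 439]);
translate([2298, 1397, 0]) cube([88, 88, 439]);
translate([412, 418, 271]) cube([1886, 29, 125]);
translate([412, 1456, 271]) cube([1886, 29, 125]);
translate([324, 506, 271]) cube([29, 891, 125]);
translate([2357, 506, 271]) cube([29, 891, 125]);
translate([478, 418, 396]) cube([99, 1067, 15]);
translate([643, 418, 396]) cube([99, 1067, 15]);
translate([808, 418, 396]) cube([99, 1067, 15]);
translate([973, 418, 396]) cube([99, 1067, 15]);
translate([1138, 418, 396]) cube([99, 1067, 15]);
translate([1303, 418, 396]) cube([99, 1067, 15]);
translate([1468, 418, 396]) cube([99, 1067, 15]);
translate([1633, 418, 396]) cube([99, 1067, 15]);
translate([1798, 418, 396]) cube([99, 1067, 15]);
translate([1963, 418, 396]) cube([99, 1067, 15]);
translate([2128, 418, 396]) cube([99, 1067, 15]);


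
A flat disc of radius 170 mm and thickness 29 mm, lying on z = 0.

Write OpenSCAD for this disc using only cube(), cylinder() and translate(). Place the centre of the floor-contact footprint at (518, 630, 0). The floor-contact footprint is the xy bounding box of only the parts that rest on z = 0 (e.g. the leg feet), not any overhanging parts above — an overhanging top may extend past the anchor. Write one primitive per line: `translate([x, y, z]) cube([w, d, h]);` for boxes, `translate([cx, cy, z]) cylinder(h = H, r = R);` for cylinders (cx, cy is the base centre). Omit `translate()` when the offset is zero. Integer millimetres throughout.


translate([518, 630, 0]) cylinder(h = 29, r = 170);


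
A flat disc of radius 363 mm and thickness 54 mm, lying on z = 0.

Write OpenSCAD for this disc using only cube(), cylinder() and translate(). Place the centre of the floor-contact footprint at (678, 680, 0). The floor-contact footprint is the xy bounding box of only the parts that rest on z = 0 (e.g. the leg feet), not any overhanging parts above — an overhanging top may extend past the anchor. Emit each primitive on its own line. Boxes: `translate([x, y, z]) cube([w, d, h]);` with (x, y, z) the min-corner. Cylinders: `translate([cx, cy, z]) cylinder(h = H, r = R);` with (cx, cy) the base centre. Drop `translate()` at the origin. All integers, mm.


translate([678, 680, 0]) cylinder(h = 54, r = 363);


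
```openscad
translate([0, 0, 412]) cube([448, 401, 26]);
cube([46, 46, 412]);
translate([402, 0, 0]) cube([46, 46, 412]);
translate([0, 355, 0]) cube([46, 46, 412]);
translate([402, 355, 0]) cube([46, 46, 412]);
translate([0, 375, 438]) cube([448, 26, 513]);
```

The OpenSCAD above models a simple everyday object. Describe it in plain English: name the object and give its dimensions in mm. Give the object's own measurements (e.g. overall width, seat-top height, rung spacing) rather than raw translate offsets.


A chair. The seat is a 448×401×26 mm slab with its top at z = 438 mm, on four 46×46 mm corner legs (flush with the seat edges, standing on z = 0). A flat backrest 26 mm thick, 513 mm tall, spans the full seat width and rises from the seat top along its +y edge, rear face flush with the rear of the seat.


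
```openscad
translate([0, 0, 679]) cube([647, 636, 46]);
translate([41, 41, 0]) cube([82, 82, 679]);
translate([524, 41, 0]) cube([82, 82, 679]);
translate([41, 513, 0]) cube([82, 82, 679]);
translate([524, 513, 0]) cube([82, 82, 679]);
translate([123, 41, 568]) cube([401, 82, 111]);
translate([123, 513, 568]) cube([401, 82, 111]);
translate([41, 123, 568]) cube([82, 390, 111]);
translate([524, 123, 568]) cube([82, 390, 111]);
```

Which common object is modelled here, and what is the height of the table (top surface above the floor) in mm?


A table. The table height is 725 mm.

A 647×636×46 slab sits at z = 679 on four 82 mm square posts — a table. The top surface is at 679 + 46 = 725 mm.


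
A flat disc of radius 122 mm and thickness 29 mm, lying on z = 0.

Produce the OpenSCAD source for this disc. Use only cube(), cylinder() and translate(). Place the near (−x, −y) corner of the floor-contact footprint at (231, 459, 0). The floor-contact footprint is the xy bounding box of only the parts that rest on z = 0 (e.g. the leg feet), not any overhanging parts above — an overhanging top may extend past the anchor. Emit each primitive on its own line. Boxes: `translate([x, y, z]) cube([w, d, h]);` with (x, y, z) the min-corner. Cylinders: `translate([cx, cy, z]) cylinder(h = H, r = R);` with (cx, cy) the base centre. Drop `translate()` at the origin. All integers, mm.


translate([353, 581, 0]) cylinder(h = 29, r = 122);


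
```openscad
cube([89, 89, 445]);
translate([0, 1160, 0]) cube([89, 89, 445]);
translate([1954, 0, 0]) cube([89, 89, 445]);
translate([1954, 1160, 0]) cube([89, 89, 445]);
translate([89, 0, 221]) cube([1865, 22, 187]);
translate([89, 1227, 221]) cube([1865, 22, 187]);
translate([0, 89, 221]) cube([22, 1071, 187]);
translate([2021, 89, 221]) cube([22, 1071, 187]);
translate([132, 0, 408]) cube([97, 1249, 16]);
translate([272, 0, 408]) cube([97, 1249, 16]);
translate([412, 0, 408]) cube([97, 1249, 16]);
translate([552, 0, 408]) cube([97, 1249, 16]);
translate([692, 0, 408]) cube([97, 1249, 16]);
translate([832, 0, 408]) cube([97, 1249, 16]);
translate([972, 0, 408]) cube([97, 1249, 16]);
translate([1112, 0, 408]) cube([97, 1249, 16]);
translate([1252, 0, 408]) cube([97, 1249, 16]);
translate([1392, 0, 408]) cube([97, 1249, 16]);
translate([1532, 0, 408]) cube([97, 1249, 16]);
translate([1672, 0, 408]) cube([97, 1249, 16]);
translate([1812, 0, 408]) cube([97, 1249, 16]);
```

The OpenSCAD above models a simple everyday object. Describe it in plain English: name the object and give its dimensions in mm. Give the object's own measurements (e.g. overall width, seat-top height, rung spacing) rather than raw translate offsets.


A bed frame 2043 mm long (x) by 1249 mm wide (y). Four 89×89 mm corner posts, 445 mm tall, at the corners of the footprint. Four rails of 22 mm thickness and 187 mm height run between adjacent posts with their undersides at z = 221 mm, their outer faces flush with the outside of the frame (the two x-running rails run between the posts' inner faces; the two y-running rails run between the posts' inner faces). 13 slats, each 97 mm wide (x) and 16 mm thick, lie across the top of the two x-running rails, running the full 1249 mm width of the frame in y; along x they sit between the end posts with a 43 mm gap after the −x posts and between neighbouring slats, leaving 45 mm before the +x posts.


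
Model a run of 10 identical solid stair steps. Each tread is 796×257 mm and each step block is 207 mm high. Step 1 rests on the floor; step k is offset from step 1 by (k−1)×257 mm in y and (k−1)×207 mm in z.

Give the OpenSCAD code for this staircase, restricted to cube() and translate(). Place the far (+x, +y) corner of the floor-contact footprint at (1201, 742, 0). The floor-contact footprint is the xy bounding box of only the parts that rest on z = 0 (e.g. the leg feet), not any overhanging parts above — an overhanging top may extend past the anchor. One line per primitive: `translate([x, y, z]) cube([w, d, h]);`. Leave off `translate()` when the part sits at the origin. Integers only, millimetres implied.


translate([405, 485, 0]) cube([796, 257, 207]);
translate([405, 742, 207]) cube([796, 257, 207]);
translate([405, 999, 414]) cube([796, 257, 207]);
translate([405, 1256, 621]) cube([796, 257, 207]);
translate([405, 1513, 828]) cube([796, 257, 207]);
translate([405, 1770, 1035]) cube([796, 257, 207]);
translate([405, 2027, 1242]) cube([796, 257, 207]);
translate([405, 2284, 1449]) cube([796, 257, 207]);
translate([405, 2541, 1656]) cube([796, 257, 207]);
translate([405, 2798, 1863]) cube([796, 257, 207]);


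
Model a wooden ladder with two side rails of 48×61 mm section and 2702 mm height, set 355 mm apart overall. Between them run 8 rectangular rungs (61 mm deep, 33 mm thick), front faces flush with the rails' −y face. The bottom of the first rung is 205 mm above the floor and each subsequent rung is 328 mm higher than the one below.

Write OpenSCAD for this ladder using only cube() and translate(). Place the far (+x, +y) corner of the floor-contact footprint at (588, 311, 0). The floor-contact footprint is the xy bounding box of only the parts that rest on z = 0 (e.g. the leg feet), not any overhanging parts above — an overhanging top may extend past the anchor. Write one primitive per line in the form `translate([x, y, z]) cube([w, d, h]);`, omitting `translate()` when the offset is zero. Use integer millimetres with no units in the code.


translate([233, 250, 0]) cube([48, 61, 2702]);
translate([540, 250, 0]) cube([48, 61, 2702]);
translate([281, 250, 205]) cube([259, 61, 33]);
translate([281, 250, 533]) cube([259, 61, 33]);
translate([281, 250, 861]) cube([259, 61, 33]);
translate([281, 250, 1189]) cube([259, 61, 33]);
translate([281, 250, 1517]) cube([259, 61, 33]);
translate([281, 250, 1845]) cube([259, 61, 33]);
translate([281, 250, 2173]) cube([259, 61, 33]);
translate([281, 250, 2501]) cube([259, 61, 33]);


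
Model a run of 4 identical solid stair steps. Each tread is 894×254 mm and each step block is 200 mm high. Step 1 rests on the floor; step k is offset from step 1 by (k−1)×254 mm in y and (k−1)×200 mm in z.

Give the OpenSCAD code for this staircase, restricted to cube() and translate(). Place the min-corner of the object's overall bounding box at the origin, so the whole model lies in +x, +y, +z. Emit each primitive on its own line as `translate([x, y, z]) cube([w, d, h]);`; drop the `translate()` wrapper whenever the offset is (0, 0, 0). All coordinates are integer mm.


cube([894, 254, 200]);
translate([0, 254, 200]) cube([894, 254, 200]);
translate([0, 508, 400]) cube([894, 254, 200]);
translate([0, 762, 600]) cube([894, 254, 200]);


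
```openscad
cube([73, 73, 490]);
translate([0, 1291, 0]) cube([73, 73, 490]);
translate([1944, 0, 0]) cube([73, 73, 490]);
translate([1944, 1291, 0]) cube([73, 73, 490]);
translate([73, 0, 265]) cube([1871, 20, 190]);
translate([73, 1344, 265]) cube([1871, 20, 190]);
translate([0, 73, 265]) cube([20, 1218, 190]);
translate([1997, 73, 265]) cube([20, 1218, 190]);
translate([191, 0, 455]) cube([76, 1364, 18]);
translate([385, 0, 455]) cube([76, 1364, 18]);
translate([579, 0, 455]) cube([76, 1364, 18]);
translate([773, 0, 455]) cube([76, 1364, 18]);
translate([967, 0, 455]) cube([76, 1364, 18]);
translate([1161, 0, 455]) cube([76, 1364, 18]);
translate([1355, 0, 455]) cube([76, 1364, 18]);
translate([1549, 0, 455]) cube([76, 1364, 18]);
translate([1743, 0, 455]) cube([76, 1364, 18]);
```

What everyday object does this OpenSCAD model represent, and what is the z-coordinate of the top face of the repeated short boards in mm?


A bed frame. The slat-top height is 473 mm.

Four posts, four rails, and a row of slats — a bed frame. Slats sit on the rails at z = 265 + 190 = 455; with slat thickness 18, the top is 473 mm.


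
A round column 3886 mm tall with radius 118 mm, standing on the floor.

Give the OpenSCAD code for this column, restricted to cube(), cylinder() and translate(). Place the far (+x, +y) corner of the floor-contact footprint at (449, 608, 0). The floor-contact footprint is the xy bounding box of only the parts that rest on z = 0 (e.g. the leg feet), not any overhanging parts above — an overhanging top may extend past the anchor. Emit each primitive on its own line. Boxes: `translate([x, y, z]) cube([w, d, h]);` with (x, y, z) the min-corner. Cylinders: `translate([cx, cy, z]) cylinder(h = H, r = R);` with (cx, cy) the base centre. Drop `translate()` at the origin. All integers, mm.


translate([331, 490, 0]) cylinder(h = 3886, r = 118);


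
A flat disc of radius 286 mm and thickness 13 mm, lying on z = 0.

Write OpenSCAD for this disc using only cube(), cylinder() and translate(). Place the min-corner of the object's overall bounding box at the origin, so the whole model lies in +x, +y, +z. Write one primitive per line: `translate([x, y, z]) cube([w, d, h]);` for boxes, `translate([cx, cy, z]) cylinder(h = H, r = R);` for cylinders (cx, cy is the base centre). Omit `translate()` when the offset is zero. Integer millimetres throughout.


translate([286, 286, 0]) cylinder(h = 13, r = 286);


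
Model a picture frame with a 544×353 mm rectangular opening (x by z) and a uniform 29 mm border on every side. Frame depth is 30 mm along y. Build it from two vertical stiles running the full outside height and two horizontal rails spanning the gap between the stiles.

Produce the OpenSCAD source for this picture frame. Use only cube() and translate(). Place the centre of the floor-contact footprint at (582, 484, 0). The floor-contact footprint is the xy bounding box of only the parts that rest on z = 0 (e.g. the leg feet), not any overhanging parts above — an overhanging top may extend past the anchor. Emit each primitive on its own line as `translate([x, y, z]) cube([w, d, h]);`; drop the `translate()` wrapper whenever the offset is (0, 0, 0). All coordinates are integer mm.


translate([281, 469, 0]) cube([29, 30, 411]);
translate([854, 469, 0]) cube([29, 30, 411]);
translate([310, 469, 0]) cube([544, 30, 29]);
translate([310, 469, 382]) cube([544, 30, 29]);
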